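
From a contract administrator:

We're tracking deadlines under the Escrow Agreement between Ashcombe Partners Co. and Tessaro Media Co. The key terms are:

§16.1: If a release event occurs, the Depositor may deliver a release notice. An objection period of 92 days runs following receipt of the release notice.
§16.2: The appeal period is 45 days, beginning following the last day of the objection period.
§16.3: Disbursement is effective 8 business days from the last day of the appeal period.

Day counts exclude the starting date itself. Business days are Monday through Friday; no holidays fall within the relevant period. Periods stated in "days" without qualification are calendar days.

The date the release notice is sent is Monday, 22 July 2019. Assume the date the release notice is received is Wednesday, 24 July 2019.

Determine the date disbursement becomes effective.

18 December 2019

The last day of the objection period: 92 calendar days after 24 July 2019 is 24 October 2019.
Adding 45 calendar days to 24 October 2019 gives 8 December 2019, which is the last day of the appeal period.
The date disbursement becomes effective: 8 business days after Sunday, 8 December 2019, skipping weekends — Dec 9, Dec 10, Dec 11, Dec 12, Dec 13, Dec 16, Dec 17, Dec 18 — lands on Wednesday, 18 December 2019.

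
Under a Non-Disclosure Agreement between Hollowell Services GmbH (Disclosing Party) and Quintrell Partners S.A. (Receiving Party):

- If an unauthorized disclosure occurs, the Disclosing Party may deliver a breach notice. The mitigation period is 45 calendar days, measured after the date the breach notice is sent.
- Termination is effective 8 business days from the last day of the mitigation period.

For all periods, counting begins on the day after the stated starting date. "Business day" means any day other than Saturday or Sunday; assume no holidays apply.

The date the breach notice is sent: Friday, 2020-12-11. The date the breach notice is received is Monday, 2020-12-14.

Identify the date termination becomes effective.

2021-02-04

The last day of the mitigation period: 45 calendar days after 2020-12-11 is 2021-01-25.
The date termination becomes effective: 8 business days after Monday, 2021-01-25, skipping weekends — Jan 26, Jan 27, Jan 28, Jan 29, Feb 1, Feb 2, Feb 3, Feb 4 — lands on Thursday, 2021-02-04.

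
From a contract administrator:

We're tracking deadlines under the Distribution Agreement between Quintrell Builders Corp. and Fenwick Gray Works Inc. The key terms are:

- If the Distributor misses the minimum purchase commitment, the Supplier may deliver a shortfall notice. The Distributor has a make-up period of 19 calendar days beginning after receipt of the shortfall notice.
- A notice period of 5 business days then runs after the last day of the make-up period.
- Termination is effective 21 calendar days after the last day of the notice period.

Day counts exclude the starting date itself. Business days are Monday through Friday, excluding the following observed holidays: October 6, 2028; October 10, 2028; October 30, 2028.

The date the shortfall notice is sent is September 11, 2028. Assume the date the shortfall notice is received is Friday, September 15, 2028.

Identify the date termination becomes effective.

Adding 19 calendar days to September 15, 2028 gives October 4, 2028, which is the last day of the make-up period.
The last day of the notice period: 5 business days after Wednesday, October 4, 2028, skipping weekends and the listed holidays on Oct 6, Oct 10 — Oct 5, Oct 9, Oct 11, Oct 12, Oct 13 — lands on Friday, October 13, 2028.
The date termination becomes effective: 21 calendar days after October 13, 2028 is November 3, 2028.

November 3, 2028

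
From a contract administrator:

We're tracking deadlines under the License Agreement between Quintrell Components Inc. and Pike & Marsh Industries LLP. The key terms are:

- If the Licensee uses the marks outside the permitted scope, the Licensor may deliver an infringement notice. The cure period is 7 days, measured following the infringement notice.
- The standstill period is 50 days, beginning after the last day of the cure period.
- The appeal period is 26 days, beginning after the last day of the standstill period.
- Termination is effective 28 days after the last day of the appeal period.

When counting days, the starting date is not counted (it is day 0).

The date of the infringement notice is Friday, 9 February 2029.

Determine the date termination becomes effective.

The last day of the cure period: 9 February 2029 + 7 days = 16 February 2029.
The last day of the standstill period: 50 calendar days after 16 February 2029 is 7 April 2029.
The last day of the appeal period: 26 calendar days after 7 April 2029 is 3 May 2029.
The date termination becomes effective: 3 May 2029 + 28 days = 31 May 2029.

31 May 2029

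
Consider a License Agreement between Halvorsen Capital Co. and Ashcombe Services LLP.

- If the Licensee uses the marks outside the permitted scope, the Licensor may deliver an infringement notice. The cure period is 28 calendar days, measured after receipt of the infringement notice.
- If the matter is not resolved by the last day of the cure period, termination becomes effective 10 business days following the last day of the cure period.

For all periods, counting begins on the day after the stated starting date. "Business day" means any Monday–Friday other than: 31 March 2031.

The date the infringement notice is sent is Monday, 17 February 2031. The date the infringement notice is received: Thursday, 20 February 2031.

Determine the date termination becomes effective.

The last day of the cure period: 20 February 2031 + 28 days = 20 March 2031.
The date termination becomes effective: 10 business days after Thursday, 20 March 2031, skipping weekends and the listed holiday on Mar 31 — Mar 21, Mar 24, Mar 25, Mar 26, Mar 27, Mar 28, Apr 1, Apr 2, Apr 3, Apr 4 — lands on Friday, 4 April 2031.

4 April 2031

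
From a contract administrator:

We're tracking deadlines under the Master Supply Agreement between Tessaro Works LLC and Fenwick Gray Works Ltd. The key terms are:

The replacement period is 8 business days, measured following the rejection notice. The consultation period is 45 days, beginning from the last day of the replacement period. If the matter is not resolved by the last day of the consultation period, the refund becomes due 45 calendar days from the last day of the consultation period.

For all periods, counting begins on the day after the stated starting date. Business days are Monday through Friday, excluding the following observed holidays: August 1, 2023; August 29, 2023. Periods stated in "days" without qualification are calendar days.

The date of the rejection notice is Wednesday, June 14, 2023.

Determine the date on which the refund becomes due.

September 24, 2023

From Wednesday, June 14, 2023, 8 business days (Jun 15, Jun 16, Jun 19, Jun 20, Jun 21, Jun 22, Jun 23, Jun 26, skipping weekends) brings us to Monday, June 26, 2023, which is the last day of the replacement period.
The last day of the consultation period: 45 calendar days after June 26, 2023 is August 10, 2023.
The date on which the refund becomes due: August 10, 2023 + 45 days = September 24, 2023.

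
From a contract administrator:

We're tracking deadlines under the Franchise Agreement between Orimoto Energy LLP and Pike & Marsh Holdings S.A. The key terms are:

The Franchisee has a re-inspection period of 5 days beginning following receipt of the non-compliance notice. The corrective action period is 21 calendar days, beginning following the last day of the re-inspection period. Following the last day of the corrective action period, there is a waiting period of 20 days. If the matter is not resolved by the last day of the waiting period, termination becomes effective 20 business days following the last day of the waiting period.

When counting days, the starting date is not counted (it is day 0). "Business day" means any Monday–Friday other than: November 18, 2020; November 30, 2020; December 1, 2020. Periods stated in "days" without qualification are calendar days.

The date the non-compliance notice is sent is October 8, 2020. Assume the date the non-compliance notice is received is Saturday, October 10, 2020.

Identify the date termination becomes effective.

The last day of the re-inspection period: 5 calendar days after October 10, 2020 is October 15, 2020.
The last day of the corrective action period: October 15, 2020 + 21 days = November 5, 2020.
Adding 20 calendar days to November 5, 2020 gives November 25, 2020, which is the last day of the waiting period.
The date termination becomes effective: 20 business days after Wednesday, November 25, 2020, skipping weekends and the listed holidays on Nov 30, Dec 1 — Nov 26, Nov 27, Dec 2, Dec 3, …, Dec 23, Dec 24, Dec 25 — lands on Friday, December 25, 2020.

December 25, 2020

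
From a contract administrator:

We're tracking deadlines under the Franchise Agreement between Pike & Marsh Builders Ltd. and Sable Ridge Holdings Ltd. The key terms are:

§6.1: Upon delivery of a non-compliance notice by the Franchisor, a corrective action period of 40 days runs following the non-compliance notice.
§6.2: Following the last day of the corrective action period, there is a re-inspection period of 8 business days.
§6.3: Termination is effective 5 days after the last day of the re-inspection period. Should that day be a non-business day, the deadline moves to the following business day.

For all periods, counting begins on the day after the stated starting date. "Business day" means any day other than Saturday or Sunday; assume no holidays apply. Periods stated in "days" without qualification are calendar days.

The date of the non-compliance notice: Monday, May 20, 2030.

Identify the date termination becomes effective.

The last day of the corrective action period: 40 calendar days after May 20, 2030 is Jun 29, 2030.
The last day of the re-inspection period: 8 business days after Saturday, Jun 29, 2030, skipping weekends — Jul 1, Jul 2, Jul 3, Jul 4, Jul 5, Jul 8, Jul 9, Jul 10 — lands on Wednesday, Jul 10, 2030.
Adding 5 calendar days to Jul 10, 2030 gives Jul 15, 2030, which is the date termination becomes effective. Jul 15, 2030 is a Monday, so no roll-forward applies.

Jul 15, 2030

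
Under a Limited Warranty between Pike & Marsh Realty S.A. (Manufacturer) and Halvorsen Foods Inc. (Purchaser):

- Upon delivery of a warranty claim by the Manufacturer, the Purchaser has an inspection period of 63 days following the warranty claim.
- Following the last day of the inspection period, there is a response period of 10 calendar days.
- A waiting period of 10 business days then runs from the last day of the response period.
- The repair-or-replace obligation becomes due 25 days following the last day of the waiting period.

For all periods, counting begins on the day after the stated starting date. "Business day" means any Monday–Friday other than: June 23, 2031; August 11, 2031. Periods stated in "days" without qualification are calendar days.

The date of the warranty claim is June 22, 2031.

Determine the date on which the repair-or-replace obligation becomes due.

October 12, 2031

The last day of the inspection period: 63 calendar days after June 22, 2031 is August 24, 2031.
The last day of the response period: 10 calendar days after August 24, 2031 is September 3, 2031.
The last day of the waiting period: 10 business days after Wednesday, September 3, 2031, skipping weekends — Sep 4, Sep 5, Sep 8, Sep 9, Sep 10, Sep 11, Sep 12, Sep 15, Sep 16, Sep 17 — lands on Wednesday, September 17, 2031.
The date on which the repair-or-replace obligation becomes due: 25 calendar days after September 17, 2031 is October 12, 2031.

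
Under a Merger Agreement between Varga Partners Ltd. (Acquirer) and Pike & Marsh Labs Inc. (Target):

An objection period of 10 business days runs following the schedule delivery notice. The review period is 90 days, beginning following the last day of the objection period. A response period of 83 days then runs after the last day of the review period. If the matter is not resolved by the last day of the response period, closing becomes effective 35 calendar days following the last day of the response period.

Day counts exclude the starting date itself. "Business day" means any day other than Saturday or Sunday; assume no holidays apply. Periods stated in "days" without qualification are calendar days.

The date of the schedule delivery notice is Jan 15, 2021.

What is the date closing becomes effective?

Aug 25, 2021

The last day of the objection period: counting 10 business days from Friday, Jan 15, 2021 (Jan 18, Jan 19, Jan 20, Jan 21, Jan 22, Jan 25, Jan 26, Jan 27, Jan 28, Jan 29, skipping weekends) reaches Friday, Jan 29, 2021.
Adding 90 calendar days to Jan 29, 2021 gives Apr 29, 2021, which is the last day of the review period.
The last day of the response period: Apr 29, 2021 + 83 days = Jul 21, 2021.
Adding 35 calendar days to Jul 21, 2021 gives Aug 25, 2021, which is the date closing becomes effective.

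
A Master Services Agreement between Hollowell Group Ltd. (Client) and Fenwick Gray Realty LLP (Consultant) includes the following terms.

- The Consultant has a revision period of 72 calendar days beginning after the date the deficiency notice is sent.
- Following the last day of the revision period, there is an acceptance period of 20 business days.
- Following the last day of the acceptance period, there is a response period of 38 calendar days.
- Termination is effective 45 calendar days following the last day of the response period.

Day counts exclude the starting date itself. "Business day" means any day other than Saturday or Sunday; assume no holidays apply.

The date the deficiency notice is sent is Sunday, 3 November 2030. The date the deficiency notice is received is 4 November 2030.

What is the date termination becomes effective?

Adding 72 calendar days to 3 November 2030 gives 14 January 2031, which is the last day of the revision period.
The last day of the acceptance period: 20 business days after Tuesday, 14 January 2031, skipping weekends — Jan 15, Jan 16, Jan 17, Jan 20, …, Feb 7, Feb 10, Feb 11 — lands on Tuesday, 11 February 2031.
The last day of the response period: 38 calendar days after 11 February 2031 is 21 March 2031.
The date termination becomes effective: 45 calendar days after 21 March 2031 is 5 May 2031.

5 May 2031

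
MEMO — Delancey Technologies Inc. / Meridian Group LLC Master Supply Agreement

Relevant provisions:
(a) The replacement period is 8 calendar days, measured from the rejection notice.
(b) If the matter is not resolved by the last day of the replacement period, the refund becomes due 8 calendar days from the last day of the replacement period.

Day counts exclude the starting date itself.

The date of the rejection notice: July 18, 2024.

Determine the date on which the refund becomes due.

August 3, 2024

Adding 8 calendar days to July 18, 2024 gives July 26, 2024, which is the last day of the replacement period.
Adding 8 calendar days to July 26, 2024 gives August 3, 2024, which is the date on which the refund becomes due.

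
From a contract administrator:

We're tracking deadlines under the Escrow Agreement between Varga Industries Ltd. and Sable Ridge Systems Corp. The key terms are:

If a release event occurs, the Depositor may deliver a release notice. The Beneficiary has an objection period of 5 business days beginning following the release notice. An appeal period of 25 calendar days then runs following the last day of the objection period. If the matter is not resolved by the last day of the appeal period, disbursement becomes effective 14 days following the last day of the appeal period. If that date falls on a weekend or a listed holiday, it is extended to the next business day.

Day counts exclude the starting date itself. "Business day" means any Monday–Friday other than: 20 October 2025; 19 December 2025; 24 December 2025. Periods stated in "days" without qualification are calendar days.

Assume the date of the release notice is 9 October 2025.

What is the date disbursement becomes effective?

From Thursday, 9 October 2025, 5 business days (Oct 10, Oct 13, Oct 14, Oct 15, Oct 16, skipping weekends) brings us to Thursday, 16 October 2025, which is the last day of the objection period.
The last day of the appeal period: 16 October 2025 + 25 days = 10 November 2025.
The date disbursement becomes effective: 14 calendar days after 10 November 2025 is 24 November 2025. 24 November 2025 is a Monday and is not a listed holiday, so no roll-forward applies.

24 November 2025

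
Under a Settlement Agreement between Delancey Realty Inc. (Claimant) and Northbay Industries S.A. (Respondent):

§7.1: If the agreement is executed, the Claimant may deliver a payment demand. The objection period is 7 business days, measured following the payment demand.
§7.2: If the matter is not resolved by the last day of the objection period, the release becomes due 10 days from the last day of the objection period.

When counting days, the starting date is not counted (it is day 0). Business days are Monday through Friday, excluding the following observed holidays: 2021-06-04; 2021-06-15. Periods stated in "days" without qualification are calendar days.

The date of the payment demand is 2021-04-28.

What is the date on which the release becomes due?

2021-05-17

The last day of the objection period: 7 business days after Wednesday, 2021-04-28, skipping weekends — Apr 29, Apr 30, May 3, May 4, May 5, May 6, May 7 — lands on Friday, 2021-05-07.
The date on which the release becomes due: 10 calendar days after 2021-05-07 is 2021-05-17.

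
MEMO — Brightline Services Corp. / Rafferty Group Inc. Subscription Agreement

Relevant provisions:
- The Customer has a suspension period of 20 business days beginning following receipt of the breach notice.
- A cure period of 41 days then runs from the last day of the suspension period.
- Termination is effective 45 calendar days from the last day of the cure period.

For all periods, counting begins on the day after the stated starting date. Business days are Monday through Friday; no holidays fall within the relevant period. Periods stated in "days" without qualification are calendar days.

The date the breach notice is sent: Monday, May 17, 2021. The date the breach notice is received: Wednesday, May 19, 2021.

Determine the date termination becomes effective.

Sep 10, 2021

The last day of the suspension period: counting 20 business days from Wednesday, May 19, 2021 (May 20, May 21, May 24, May 25, …, Jun 14, Jun 15, Jun 16, skipping weekends) reaches Wednesday, Jun 16, 2021.
The last day of the cure period: 41 calendar days after Jun 16, 2021 is Jul 27, 2021.
The date termination becomes effective: 45 calendar days after Jul 27, 2021 is Sep 10, 2021.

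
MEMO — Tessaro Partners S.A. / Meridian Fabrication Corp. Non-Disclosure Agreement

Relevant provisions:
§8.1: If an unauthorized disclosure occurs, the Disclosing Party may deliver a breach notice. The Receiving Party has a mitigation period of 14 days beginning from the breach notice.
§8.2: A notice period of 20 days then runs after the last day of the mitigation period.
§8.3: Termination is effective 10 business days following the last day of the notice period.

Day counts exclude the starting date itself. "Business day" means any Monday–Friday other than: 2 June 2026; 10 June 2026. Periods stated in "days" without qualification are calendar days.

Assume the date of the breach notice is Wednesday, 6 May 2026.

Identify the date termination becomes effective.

Adding 14 calendar days to 6 May 2026 gives 20 May 2026, which is the last day of the mitigation period.
The last day of the notice period: 20 calendar days after 20 May 2026 is 9 June 2026.
The date termination becomes effective: 10 business days after Tuesday, 9 June 2026, skipping weekends and the listed holiday on Jun 10 — Jun 11, Jun 12, Jun 15, Jun 16, Jun 17, Jun 18, Jun 19, Jun 22, Jun 23, Jun 24 — lands on Wednesday, 24 June 2026.

24 June 2026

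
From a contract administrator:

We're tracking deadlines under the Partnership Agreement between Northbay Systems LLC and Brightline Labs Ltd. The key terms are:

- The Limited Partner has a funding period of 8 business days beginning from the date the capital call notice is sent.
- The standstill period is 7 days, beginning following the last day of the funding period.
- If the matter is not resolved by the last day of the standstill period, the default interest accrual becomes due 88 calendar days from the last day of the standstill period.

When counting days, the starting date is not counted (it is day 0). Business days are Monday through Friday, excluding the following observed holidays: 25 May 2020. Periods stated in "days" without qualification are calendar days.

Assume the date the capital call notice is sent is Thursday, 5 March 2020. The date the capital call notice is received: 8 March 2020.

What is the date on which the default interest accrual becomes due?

20 June 2020

The last day of the funding period: counting 8 business days from Thursday, 5 March 2020 (Mar 6, Mar 9, Mar 10, Mar 11, Mar 12, Mar 13, Mar 16, Mar 17, skipping weekends) reaches Tuesday, 17 March 2020.
The last day of the standstill period: 17 March 2020 + 7 days = 24 March 2020.
The date on which the default interest accrual becomes due: 24 March 2020 + 88 days = 20 June 2020.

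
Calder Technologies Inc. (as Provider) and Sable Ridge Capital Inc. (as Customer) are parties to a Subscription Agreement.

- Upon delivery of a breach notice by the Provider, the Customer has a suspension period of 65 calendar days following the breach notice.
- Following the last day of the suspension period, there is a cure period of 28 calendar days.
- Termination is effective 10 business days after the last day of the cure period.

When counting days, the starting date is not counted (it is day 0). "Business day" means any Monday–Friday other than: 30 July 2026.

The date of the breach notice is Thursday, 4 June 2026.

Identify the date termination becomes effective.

18 September 2026

The last day of the suspension period: 65 calendar days after 4 June 2026 is 8 August 2026.
Adding 28 calendar days to 8 August 2026 gives 5 September 2026, which is the last day of the cure period.
The date termination becomes effective: counting 10 business days from Saturday, 5 September 2026 (Sep 7, Sep 8, Sep 9, Sep 10, Sep 11, Sep 14, Sep 15, Sep 16, Sep 17, Sep 18, skipping weekends) reaches Friday, 18 September 2026.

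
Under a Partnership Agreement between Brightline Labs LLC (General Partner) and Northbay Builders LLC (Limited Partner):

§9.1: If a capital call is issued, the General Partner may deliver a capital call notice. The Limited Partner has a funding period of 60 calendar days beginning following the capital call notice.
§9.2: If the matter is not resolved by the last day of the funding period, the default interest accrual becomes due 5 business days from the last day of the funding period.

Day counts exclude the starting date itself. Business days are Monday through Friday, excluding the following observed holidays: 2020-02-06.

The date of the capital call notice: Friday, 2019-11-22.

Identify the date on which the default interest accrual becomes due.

2020-01-28

The last day of the funding period: 2019-11-22 + 60 days = 2020-01-21.
The date on which the default interest accrual becomes due: counting 5 business days from Tuesday, 2020-01-21 (Jan 22, Jan 23, Jan 24, Jan 27, Jan 28, skipping weekends) reaches Tuesday, 2020-01-28.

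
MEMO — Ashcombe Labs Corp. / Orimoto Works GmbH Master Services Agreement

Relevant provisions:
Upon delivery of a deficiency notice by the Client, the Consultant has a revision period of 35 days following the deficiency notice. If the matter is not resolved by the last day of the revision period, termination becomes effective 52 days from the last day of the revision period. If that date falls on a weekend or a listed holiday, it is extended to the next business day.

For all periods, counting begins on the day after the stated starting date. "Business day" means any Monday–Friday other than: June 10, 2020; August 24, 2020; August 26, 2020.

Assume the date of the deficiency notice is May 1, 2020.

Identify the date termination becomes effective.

July 27, 2020

Adding 35 calendar days to May 1, 2020 gives June 5, 2020, which is the last day of the revision period.
The date termination becomes effective: 52 calendar days after June 5, 2020 is July 27, 2020. July 27, 2020 is a Monday and is not a listed holiday, so no roll-forward applies.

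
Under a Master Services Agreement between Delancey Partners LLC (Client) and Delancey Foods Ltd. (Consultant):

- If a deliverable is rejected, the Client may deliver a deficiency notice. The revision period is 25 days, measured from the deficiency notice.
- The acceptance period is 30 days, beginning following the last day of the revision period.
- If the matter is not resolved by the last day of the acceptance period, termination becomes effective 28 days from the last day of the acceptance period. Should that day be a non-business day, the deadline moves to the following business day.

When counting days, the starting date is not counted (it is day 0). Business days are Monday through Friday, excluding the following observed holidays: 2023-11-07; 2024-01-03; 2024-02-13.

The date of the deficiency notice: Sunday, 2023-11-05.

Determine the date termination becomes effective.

The last day of the revision period: 25 calendar days after 2023-11-05 is 2023-11-30.
The last day of the acceptance period: 2023-11-30 + 30 days = 2023-12-30.
Adding 28 calendar days to 2023-12-30 gives 2024-01-27, which is the date termination becomes effective. That falls on a Saturday, so it rolls to the next business day, Monday, 2024-01-29.

2024-01-29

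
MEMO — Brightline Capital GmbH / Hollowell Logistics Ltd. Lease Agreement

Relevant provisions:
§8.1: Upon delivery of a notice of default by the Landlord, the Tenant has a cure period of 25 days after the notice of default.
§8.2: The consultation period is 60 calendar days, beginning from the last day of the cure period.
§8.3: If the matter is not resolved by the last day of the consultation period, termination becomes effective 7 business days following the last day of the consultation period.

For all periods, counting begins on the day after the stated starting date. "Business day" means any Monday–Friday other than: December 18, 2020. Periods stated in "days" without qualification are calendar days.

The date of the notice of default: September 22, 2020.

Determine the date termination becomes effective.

The last day of the cure period: 25 calendar days after September 22, 2020 is October 17, 2020.
The last day of the consultation period: October 17, 2020 + 60 days = December 16, 2020.
From Wednesday, December 16, 2020, 7 business days (Dec 17, Dec 21, Dec 22, Dec 23, Dec 24, Dec 25, Dec 28, skipping weekends and the listed holiday on Dec 18) brings us to Monday, December 28, 2020, which is the date termination becomes effective.

December 28, 2020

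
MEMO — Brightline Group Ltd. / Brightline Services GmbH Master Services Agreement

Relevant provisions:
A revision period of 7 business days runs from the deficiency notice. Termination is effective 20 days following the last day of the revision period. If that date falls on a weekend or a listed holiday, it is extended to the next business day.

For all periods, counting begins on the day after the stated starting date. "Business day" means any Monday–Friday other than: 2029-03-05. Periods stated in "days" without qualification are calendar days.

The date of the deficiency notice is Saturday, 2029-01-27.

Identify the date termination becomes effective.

2029-02-26

The last day of the revision period: counting 7 business days from Saturday, 2029-01-27 (Jan 29, Jan 30, Jan 31, Feb 1, Feb 2, Feb 5, Feb 6, skipping weekends) reaches Tuesday, 2029-02-06.
The date termination becomes effective: 2029-02-06 + 20 days = 2029-02-26. 2029-02-26 is a Monday and is not a listed holiday, so no roll-forward applies.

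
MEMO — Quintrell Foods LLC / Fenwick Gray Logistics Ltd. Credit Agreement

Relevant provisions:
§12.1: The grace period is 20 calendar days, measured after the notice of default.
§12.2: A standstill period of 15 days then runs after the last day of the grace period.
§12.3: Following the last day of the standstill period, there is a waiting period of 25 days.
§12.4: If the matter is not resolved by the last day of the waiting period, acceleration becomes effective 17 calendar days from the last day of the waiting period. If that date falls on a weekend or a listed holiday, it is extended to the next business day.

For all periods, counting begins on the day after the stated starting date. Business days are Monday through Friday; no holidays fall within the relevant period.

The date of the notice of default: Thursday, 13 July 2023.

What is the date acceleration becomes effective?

Adding 20 calendar days to 13 July 2023 gives 2 August 2023, which is the last day of the grace period.
The last day of the standstill period: 15 calendar days after 2 August 2023 is 17 August 2023.
Adding 25 calendar days to 17 August 2023 gives 11 September 2023, which is the last day of the waiting period.
The date acceleration becomes effective: 11 September 2023 + 17 days = 28 September 2023. 28 September 2023 is a Thursday, so no roll-forward applies.

28 September 2023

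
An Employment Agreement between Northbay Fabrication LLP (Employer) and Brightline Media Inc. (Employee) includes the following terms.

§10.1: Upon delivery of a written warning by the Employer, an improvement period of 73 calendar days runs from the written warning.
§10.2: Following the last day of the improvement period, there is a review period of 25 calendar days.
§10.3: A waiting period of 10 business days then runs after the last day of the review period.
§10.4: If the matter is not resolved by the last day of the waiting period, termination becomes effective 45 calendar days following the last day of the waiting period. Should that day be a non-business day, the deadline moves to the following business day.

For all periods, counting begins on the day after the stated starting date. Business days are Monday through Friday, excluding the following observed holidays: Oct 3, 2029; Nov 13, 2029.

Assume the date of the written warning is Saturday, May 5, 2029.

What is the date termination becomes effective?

The last day of the improvement period: 73 calendar days after May 5, 2029 is Jul 17, 2029.
The last day of the review period: 25 calendar days after Jul 17, 2029 is Aug 11, 2029.
From Saturday, Aug 11, 2029, 10 business days (Aug 13, Aug 14, Aug 15, Aug 16, Aug 17, Aug 20, Aug 21, Aug 22, Aug 23, Aug 24, skipping weekends) brings us to Friday, Aug 24, 2029, which is the last day of the waiting period.
The date termination becomes effective: 45 calendar days after Aug 24, 2029 is Oct 8, 2029. Oct 8, 2029 is a Monday and is not a listed holiday, so no roll-forward applies.

Oct 8, 2029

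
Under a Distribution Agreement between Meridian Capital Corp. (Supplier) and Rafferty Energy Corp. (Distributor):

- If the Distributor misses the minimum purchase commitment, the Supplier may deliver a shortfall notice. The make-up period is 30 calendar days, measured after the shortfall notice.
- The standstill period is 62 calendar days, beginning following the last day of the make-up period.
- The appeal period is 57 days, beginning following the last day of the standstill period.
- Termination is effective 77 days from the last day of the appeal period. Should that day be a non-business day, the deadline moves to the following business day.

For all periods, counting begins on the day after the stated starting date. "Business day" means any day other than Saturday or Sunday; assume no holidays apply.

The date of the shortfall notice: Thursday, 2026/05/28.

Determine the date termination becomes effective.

2027/01/11

Adding 30 calendar days to 2026/05/28 gives 2026/06/27, which is the last day of the make-up period.
The last day of the standstill period: 2026/06/27 + 62 days = 2026/08/28.
Adding 57 calendar days to 2026/08/28 gives 2026/10/24, which is the last day of the appeal period.
The date termination becomes effective: 2026/10/24 + 77 days = 2027/01/09. That falls on a Saturday, so it rolls to the next business day, Monday, 2027/01/11.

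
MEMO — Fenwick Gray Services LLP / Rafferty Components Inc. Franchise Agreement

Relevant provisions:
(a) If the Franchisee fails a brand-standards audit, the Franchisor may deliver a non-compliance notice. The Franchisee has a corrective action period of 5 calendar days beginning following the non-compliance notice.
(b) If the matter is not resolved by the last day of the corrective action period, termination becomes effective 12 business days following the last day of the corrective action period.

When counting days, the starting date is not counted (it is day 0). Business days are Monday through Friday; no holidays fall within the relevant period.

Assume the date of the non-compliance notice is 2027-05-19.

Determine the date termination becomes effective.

The last day of the corrective action period: 2027-05-19 + 5 days = 2027-05-24.
The date termination becomes effective: 12 business days after Monday, 2027-05-24, skipping weekends — May 25, May 26, May 27, May 28, …, Jun 7, Jun 8, Jun 9 — lands on Wednesday, 2027-06-09.

2027-06-09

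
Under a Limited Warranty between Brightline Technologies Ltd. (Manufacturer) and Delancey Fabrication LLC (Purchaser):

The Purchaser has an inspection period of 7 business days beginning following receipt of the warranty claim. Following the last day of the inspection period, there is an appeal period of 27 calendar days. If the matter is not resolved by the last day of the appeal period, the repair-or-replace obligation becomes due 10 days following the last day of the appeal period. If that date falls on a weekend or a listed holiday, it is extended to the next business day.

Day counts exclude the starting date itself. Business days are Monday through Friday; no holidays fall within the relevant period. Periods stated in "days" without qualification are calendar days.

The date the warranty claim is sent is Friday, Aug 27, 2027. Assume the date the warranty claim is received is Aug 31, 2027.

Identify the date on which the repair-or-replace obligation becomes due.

The last day of the inspection period: 7 business days after Tuesday, Aug 31, 2027, skipping weekends — Sep 1, Sep 2, Sep 3, Sep 6, Sep 7, Sep 8, Sep 9 — lands on Thursday, Sep 9, 2027.
The last day of the appeal period: 27 calendar days after Sep 9, 2027 is Oct 6, 2027.
The date on which the repair-or-replace obligation becomes due: 10 calendar days after Oct 6, 2027 is Oct 16, 2027. That falls on a Saturday, so it rolls to the next business day, Monday, Oct 18, 2027.

Oct 18, 2027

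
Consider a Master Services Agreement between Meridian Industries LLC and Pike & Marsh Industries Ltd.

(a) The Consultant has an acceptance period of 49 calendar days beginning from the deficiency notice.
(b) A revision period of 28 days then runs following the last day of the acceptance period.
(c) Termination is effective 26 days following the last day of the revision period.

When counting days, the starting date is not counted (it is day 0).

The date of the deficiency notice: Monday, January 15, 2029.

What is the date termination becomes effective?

The last day of the acceptance period: 49 calendar days after January 15, 2029 is March 5, 2029.
Adding 28 calendar days to March 5, 2029 gives April 2, 2029, which is the last day of the revision period.
Adding 26 calendar days to April 2, 2029 gives April 28, 2029, which is the date termination becomes effective.

April 28, 2029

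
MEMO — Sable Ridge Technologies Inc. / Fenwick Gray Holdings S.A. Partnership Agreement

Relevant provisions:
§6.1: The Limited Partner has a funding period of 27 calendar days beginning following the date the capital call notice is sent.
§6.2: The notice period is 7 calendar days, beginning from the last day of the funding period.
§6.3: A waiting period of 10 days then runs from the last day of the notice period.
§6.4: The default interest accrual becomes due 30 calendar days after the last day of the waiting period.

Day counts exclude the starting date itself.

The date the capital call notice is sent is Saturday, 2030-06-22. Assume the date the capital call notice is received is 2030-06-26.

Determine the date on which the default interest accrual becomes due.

2030-09-04

Adding 27 calendar days to 2030-06-22 gives 2030-07-19, which is the last day of the funding period.
The last day of the notice period: 2030-07-19 + 7 days = 2030-07-26.
Adding 10 calendar days to 2030-07-26 gives 2030-08-05, which is the last day of the waiting period.
The date on which the default interest accrual becomes due: 30 calendar days after 2030-08-05 is 2030-09-04.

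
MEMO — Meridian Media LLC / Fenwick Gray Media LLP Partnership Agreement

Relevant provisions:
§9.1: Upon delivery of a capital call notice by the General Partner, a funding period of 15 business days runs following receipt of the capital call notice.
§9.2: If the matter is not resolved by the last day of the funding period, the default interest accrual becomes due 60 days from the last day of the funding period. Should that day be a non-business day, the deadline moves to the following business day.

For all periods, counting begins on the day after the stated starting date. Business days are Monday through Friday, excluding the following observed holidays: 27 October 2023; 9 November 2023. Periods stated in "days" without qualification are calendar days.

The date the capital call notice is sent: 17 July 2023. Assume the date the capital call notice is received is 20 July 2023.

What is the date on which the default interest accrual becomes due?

From Thursday, 20 July 2023, 15 business days (Jul 21, Jul 24, Jul 25, Jul 26, …, Aug 8, Aug 9, Aug 10, skipping weekends) brings us to Thursday, 10 August 2023, which is the last day of the funding period.
The date on which the default interest accrual becomes due: 10 August 2023 + 60 days = 9 October 2023. 9 October 2023 is a Monday and is not a listed holiday, so no roll-forward applies.

9 October 2023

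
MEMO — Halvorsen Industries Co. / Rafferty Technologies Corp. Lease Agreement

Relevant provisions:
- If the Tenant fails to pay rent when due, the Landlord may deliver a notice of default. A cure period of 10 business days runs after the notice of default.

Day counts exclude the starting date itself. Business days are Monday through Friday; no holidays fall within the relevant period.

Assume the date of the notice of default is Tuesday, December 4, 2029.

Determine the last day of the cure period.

December 18, 2029

The last day of the cure period: 10 business days after Tuesday, December 4, 2029, skipping weekends — Dec 5, Dec 6, Dec 7, Dec 10, Dec 11, Dec 12, Dec 13, Dec 14, Dec 17, Dec 18 — lands on Tuesday, December 18, 2029.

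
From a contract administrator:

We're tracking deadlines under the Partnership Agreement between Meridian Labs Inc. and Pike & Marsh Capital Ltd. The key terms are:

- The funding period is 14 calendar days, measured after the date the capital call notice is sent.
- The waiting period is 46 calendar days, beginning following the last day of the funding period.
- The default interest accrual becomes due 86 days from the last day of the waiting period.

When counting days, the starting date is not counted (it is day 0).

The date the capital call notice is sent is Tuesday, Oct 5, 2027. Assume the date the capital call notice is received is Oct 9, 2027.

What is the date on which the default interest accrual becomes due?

Feb 28, 2028

The last day of the funding period: 14 calendar days after Oct 5, 2027 is Oct 19, 2027.
Adding 46 calendar days to Oct 19, 2027 gives Dec 4, 2027, which is the last day of the waiting period.
Adding 86 calendar days to Dec 4, 2027 gives Feb 28, 2028, which is the date on which the default interest accrual becomes due.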